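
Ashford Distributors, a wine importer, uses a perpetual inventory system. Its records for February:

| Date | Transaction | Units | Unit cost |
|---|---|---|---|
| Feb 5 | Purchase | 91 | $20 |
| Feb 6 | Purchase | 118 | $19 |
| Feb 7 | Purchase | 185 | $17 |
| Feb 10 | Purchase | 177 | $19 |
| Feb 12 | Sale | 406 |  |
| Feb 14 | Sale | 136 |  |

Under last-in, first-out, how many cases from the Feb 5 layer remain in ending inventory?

29

Feb 12, 406 sold [LIFO — newest first]: 177 @ $19 + 185 @ $17 + 44 @ $19 = $7,344
Feb 14, 136 sold [LIFO — newest first]: 74 @ $19 + 62 @ $20 = $2,646
Total COGS = $7,344 + $2,646 = $9,990
Ending inventory: 29 @ $20 = $580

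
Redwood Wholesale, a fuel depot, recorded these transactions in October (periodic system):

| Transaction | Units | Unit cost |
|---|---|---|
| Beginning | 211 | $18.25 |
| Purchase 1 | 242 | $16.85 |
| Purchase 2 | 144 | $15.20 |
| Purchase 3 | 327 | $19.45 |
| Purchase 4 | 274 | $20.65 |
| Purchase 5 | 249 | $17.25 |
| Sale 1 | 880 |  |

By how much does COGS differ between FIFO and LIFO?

FIFO COGS: 211 @ $18.25 + 242 @ $16.85 + 144 @ $15.20 + 283 @ $19.45 = $15,621.60
LIFO COGS: 249 @ $17.25 + 274 @ $20.65 + 327 @ $19.45 + 30 @ $15.20 = $16,769.50
Difference = |$15,621.60 − $16,769.50| = $1,147.90

$1,147.90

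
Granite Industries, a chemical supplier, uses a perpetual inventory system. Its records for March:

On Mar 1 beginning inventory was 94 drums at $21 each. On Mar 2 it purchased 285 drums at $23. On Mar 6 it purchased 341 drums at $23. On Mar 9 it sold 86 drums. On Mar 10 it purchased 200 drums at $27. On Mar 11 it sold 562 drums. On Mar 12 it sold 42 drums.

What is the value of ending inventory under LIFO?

Mar 9, 86 sold [LIFO — newest first]: 86 @ $23 = $1,978
Mar 11, 562 sold [LIFO — newest first]: 200 @ $27 + 255 @ $23 + 107 @ $23 = $13,726
Mar 12, 42 sold [LIFO — newest first]: 42 @ $23 = $966
Total COGS = $1,978 + $13,726 + $966 = $16,670
Ending inventory: 94 @ $21 + 136 @ $23 = $5,102
Check: goods available $21,772 = COGS $16,670 + ending $5,102

Ending inventory = $5,102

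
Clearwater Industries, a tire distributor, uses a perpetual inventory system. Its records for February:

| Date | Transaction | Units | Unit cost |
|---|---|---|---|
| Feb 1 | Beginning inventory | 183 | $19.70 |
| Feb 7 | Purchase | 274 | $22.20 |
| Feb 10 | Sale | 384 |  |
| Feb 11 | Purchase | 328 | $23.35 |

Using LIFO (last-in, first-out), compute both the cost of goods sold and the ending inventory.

Feb 10, 384 sold [LIFO — newest first]: 274 @ $22.20 + 110 @ $19.70 = $8,249.80
Ending inventory: 73 @ $19.70 + 328 @ $23.35 = $9,096.90
Check: goods available $17,346.70 = COGS $8,249.80 + ending $9,096.90

COGS = $8,249.80; ending inventory = $9,096.90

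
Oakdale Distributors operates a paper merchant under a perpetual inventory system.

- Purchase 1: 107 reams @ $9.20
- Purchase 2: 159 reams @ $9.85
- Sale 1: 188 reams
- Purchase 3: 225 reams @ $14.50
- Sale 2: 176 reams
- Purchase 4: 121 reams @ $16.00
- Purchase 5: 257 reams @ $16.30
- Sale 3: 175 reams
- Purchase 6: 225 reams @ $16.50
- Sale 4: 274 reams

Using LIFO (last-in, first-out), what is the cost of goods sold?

COGS = $11,748.65

Sale 1 (188) [LIFO — newest first]: 159 @ $9.85 + 29 @ $9.20 = $1,832.95
Sale 2 (176) [LIFO — newest first]: 176 @ $14.50 = $2,552.00
Sale 3 (175) [LIFO — newest first]: 175 @ $16.30 = $2,852.50
Sale 4 (274) [LIFO — newest first]: 225 @ $16.50 + 49 @ $16.30 = $4,511.20
Total COGS = $1,832.95 + $2,552.00 + $2,852.50 + $4,511.20 = $11,748.65
Ending inventory: 78 @ $9.20 + 49 @ $14.50 + 121 @ $16.00 + 33 @ $16.30 = $3,902.00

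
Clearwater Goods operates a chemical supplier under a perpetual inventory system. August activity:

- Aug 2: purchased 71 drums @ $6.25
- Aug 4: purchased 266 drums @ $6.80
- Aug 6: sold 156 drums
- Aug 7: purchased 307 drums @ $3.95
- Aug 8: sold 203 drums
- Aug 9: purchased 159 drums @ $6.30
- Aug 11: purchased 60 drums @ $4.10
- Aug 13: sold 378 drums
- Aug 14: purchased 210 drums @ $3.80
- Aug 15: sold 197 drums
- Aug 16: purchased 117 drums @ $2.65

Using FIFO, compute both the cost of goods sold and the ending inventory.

Aug 6, 156 sold [FIFO — oldest first]: 71 @ $6.25 + 85 @ $6.80 = $1,021.75
Aug 8, 203 sold [FIFO — oldest first]: 181 @ $6.80 + 22 @ $3.95 = $1,317.70
Aug 13, 378 sold [FIFO — oldest first]: 285 @ $3.95 + 93 @ $6.30 = $1,711.65
Aug 15, 197 sold [FIFO — oldest first]: 66 @ $6.30 + 60 @ $4.10 + 71 @ $3.80 = $931.60
Total COGS = $1,021.75 + $1,317.70 + $1,711.65 + $931.60 = $4,982.70
Ending inventory: 139 @ $3.80 + 117 @ $2.65 = $838.25

COGS = $4,982.70; ending inventory = $838.25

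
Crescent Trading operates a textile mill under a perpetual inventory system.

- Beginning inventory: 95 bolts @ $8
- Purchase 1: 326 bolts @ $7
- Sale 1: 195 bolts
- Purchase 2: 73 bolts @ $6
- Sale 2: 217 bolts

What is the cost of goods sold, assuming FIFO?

COGS = $2,979

Sale 1 (195) [FIFO — oldest first]: 95 @ $8 + 100 @ $7 = $1,460
Sale 2 (217) [FIFO — oldest first]: 217 @ $7 = $1,519
Total COGS = $1,460 + $1,519 = $2,979
Ending inventory: 9 @ $7 + 73 @ $6 = $501
Check: goods available $3,480 = COGS $2,979 + ending $501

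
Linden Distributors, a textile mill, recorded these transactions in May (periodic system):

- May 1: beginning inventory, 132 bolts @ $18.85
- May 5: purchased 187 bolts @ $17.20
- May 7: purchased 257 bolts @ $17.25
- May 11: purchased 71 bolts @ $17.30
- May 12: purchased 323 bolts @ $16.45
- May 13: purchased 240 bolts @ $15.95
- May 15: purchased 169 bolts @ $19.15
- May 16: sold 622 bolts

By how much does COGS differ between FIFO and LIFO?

FIFO COGS: 132 @ $18.85 + 187 @ $17.20 + 257 @ $17.25 + 46 @ $17.30 = $10,933.65
LIFO COGS: 169 @ $19.15 + 240 @ $15.95 + 213 @ $16.45 = $10,568.20
Difference = |$10,933.65 − $10,568.20| = $365.45

$365.45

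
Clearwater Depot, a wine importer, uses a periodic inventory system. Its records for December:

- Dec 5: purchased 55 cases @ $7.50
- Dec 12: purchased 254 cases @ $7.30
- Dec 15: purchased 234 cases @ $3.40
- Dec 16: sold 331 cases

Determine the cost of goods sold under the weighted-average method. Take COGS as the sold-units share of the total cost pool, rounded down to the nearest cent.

Dec 16, sell 331: 331/543 × $3,062.30 → $1,866.70
Ending inventory (cost pool remaining) = $1,195.60

COGS = $1,866.70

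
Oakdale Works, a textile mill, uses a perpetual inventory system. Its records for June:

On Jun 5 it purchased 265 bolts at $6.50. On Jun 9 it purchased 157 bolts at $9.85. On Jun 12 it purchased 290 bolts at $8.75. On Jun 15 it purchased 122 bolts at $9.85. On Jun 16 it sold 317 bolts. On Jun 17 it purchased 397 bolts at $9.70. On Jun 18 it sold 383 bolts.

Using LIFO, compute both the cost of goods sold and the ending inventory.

COGS = $6,623.05; ending inventory = $4,236.00

Jun 16, 317 sold [LIFO — newest first]: 122 @ $9.85 + 195 @ $8.75 = $2,907.95
Jun 18, 383 sold [LIFO — newest first]: 383 @ $9.70 = $3,715.10
Total COGS = $2,907.95 + $3,715.10 = $6,623.05
Ending inventory: 265 @ $6.50 + 157 @ $9.85 + 95 @ $8.75 + 14 @ $9.70 = $4,236.00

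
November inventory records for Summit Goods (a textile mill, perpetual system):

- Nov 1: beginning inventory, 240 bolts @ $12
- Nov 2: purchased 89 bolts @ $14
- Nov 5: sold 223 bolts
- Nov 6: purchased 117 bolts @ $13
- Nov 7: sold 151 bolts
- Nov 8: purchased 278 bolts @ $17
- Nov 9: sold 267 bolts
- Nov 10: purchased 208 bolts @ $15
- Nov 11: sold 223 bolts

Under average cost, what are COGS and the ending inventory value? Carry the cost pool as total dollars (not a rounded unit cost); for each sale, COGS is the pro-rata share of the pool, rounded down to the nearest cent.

COGS = $12,451.03; ending inventory = $1,041.97

After Nov 1: 240 on hand, pool $2,880.00 (≈ $12.0000 each)
After Nov 2: 329 on hand, pool $4,126.00 (≈ $12.5410 each)
Nov 5, sell 223: 223/329 × $4,126.00 → $2,796.65
After Nov 6: 223 on hand, pool $2,850.35 (≈ $12.7818 each)
Nov 7, sell 151: 151/223 × $2,850.35 → $1,930.05
After Nov 8: 350 on hand, pool $5,646.30 (≈ $16.1323 each)
Nov 9, sell 267: 267/350 × $5,646.30 → $4,307.32
After Nov 10: 291 on hand, pool $4,458.98 (≈ $15.3230 each)
Nov 11, sell 223: 223/291 × $4,458.98 → $3,417.01
Total COGS = $2,796.65 + $1,930.05 + $4,307.32 + $3,417.01 = $12,451.03
Ending inventory (cost pool remaining) = $1,041.97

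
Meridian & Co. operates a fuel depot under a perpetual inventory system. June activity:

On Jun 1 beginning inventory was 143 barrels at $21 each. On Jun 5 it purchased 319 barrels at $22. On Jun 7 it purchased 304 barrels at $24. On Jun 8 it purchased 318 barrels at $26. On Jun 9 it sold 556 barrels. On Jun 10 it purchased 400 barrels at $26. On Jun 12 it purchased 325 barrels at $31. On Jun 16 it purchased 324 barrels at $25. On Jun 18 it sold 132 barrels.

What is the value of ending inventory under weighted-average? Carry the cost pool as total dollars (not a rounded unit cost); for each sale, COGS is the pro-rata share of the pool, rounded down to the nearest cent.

After Jun 1: 143 on hand, pool $3,003.00 (≈ $21.0000 each)
After Jun 5: 462 on hand, pool $10,021.00 (≈ $21.6905 each)
After Jun 7: 766 on hand, pool $17,317.00 (≈ $22.6070 each)
After Jun 8: 1084 on hand, pool $25,585.00 (≈ $23.6024 each)
Jun 9, sell 556: 556/1084 × $25,585.00 → $13,122.93
After Jun 10: 928 on hand, pool $22,862.07 (≈ $24.6359 each)
After Jun 12: 1253 on hand, pool $32,937.07 (≈ $26.2866 each)
After Jun 16: 1577 on hand, pool $41,037.07 (≈ $26.0222 each)
Jun 18, sell 132: 132/1577 × $41,037.07 → $3,434.93
Total COGS = $13,122.93 + $3,434.93 = $16,557.86
Ending inventory (cost pool remaining) = $37,602.14

Ending inventory = $37,602.14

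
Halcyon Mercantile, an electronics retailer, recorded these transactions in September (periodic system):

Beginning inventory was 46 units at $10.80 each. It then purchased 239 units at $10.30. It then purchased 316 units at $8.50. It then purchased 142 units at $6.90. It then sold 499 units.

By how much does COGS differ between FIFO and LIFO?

$689.40

FIFO COGS: 46 @ $10.80 + 239 @ $10.30 + 214 @ $8.50 = $4,777.50
LIFO COGS: 142 @ $6.90 + 316 @ $8.50 + 41 @ $10.30 = $4,088.10
Difference = |$4,777.50 − $4,088.10| = $689.40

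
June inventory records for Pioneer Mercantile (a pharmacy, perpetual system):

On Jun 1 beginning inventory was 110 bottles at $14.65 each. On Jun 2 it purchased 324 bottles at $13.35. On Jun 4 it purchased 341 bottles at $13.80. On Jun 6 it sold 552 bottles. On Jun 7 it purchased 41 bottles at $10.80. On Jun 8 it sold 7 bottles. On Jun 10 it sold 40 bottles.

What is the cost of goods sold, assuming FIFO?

Jun 6, 552 sold [FIFO — oldest first]: 110 @ $14.65 + 324 @ $13.35 + 118 @ $13.80 = $7,565.30
Jun 8, 7 sold [FIFO — oldest first]: 7 @ $13.80 = $96.60
Jun 10, 40 sold [FIFO — oldest first]: 40 @ $13.80 = $552.00
Total COGS = $7,565.30 + $96.60 + $552.00 = $8,213.90
Ending inventory: 176 @ $13.80 + 41 @ $10.80 = $2,871.60
Check: goods available $11,085.50 = COGS $8,213.90 + ending $2,871.60

COGS = $8,213.90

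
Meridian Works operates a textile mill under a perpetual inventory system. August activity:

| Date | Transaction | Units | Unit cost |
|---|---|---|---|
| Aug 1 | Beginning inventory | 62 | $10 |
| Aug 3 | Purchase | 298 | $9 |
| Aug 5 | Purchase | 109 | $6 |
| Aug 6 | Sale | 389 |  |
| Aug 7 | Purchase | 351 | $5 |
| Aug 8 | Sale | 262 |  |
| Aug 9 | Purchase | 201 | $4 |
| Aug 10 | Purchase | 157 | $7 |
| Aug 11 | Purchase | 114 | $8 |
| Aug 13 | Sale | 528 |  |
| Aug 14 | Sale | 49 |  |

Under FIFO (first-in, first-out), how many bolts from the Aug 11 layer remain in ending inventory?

Aug 6, 389 sold [FIFO — oldest first]: 62 @ $10 + 298 @ $9 + 29 @ $6 = $3,476
Aug 8, 262 sold [FIFO — oldest first]: 80 @ $6 + 182 @ $5 = $1,390
Aug 13, 528 sold [FIFO — oldest first]: 169 @ $5 + 201 @ $4 + 157 @ $7 + 1 @ $8 = $2,756
Aug 14, 49 sold [FIFO — oldest first]: 49 @ $8 = $392
Total COGS = $3,476 + $1,390 + $2,756 + $392 = $8,014
Ending inventory: 64 @ $8 = $512
Check: goods available $8,526 = COGS $8,014 + ending $512

64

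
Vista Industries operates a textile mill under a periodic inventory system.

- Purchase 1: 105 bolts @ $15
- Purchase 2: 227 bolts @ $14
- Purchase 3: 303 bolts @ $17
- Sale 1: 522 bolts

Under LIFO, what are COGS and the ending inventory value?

Sale 1 (522) [LIFO — newest first]: 303 @ $17 + 219 @ $14 = $8,217
Ending inventory: 105 @ $15 + 8 @ $14 = $1,687
Check: goods available $9,904 = COGS $8,217 + ending $1,687

COGS = $8,217; ending inventory = $1,687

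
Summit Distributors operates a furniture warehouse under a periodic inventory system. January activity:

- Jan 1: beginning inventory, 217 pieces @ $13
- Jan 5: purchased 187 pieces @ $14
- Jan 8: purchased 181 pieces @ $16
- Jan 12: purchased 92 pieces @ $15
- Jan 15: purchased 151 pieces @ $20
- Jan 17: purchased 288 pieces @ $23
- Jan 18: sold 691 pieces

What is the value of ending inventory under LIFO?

Ending inventory = $5,775

Jan 18, 691 sold [LIFO — newest first]: 288 @ $23 + 151 @ $20 + 92 @ $15 + 160 @ $16 = $13,584
Ending inventory: 217 @ $13 + 187 @ $14 + 21 @ $16 = $5,775
Check: goods available $19,359 = COGS $13,584 + ending $5,775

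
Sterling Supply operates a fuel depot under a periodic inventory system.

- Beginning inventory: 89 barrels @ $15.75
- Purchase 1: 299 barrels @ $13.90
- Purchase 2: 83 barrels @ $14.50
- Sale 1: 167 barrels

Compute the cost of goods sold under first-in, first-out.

Sale 1 (167) [FIFO — oldest first]: 89 @ $15.75 + 78 @ $13.90 = $2,485.95
Ending inventory: 221 @ $13.90 + 83 @ $14.50 = $4,275.40

COGS = $2,485.95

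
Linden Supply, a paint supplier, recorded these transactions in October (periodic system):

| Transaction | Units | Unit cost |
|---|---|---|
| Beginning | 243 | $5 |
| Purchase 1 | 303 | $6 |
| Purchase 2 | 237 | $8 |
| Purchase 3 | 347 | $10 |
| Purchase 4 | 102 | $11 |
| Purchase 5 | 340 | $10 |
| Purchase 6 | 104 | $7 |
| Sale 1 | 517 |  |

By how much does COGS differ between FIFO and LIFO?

$2,072

FIFO COGS: 243 @ $5 + 274 @ $6 = $2,859
LIFO COGS: 104 @ $7 + 340 @ $10 + 73 @ $11 = $4,931
Difference = |$2,859 − $4,931| = $2,072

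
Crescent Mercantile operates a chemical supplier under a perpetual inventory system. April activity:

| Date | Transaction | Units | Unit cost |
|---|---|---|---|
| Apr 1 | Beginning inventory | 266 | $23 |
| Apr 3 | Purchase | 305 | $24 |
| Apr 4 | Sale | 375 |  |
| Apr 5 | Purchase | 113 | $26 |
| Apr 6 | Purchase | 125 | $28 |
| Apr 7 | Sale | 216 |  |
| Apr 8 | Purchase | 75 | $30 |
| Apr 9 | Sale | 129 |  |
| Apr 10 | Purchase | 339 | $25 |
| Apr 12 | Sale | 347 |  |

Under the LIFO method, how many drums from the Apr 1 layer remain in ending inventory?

156

Apr 4, 375 sold [LIFO — newest first]: 305 @ $24 + 70 @ $23 = $8,930
Apr 7, 216 sold [LIFO — newest first]: 125 @ $28 + 91 @ $26 = $5,866
Apr 9, 129 sold [LIFO — newest first]: 75 @ $30 + 22 @ $26 + 32 @ $23 = $3,558
Apr 12, 347 sold [LIFO — newest first]: 339 @ $25 + 8 @ $23 = $8,659
Total COGS = $8,930 + $5,866 + $3,558 + $8,659 = $27,013
Ending inventory: 156 @ $23 = $3,588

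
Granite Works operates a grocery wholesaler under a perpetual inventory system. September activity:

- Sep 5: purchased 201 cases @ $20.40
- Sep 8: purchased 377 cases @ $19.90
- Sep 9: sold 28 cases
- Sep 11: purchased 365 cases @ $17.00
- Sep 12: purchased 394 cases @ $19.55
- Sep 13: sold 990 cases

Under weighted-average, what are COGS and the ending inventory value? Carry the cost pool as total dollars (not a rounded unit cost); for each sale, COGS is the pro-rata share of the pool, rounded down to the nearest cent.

COGS = $19,430.55; ending inventory = $6,079.85

After Sep 5: 201 on hand, pool $4,100.40 (≈ $20.4000 each)
After Sep 8: 578 on hand, pool $11,602.70 (≈ $20.0739 each)
Sep 9, sell 28: 28/578 × $11,602.70 → $562.06
After Sep 11: 915 on hand, pool $17,245.64 (≈ $18.8477 each)
After Sep 12: 1309 on hand, pool $24,948.34 (≈ $19.0591 each)
Sep 13, sell 990: 990/1309 × $24,948.34 → $18,868.49
Total COGS = $562.06 + $18,868.49 = $19,430.55
Ending inventory (cost pool remaining) = $6,079.85
Check: goods available $25,510.40 = COGS $19,430.55 + ending $6,079.85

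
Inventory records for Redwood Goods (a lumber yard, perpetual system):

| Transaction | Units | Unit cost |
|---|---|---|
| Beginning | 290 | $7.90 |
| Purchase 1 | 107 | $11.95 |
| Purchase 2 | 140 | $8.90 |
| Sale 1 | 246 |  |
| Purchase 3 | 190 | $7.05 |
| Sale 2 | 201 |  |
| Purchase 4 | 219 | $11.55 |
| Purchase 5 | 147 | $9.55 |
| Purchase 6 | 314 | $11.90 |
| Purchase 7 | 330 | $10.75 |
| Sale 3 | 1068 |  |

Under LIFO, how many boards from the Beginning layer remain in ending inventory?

222

Sale 1 (246) [LIFO — newest first]: 140 @ $8.90 + 106 @ $11.95 = $2,512.70
Sale 2 (201) [LIFO — newest first]: 190 @ $7.05 + 1 @ $11.95 + 10 @ $7.90 = $1,430.45
Sale 3 (1068) [LIFO — newest first]: 330 @ $10.75 + 314 @ $11.90 + 147 @ $9.55 + 219 @ $11.55 + 58 @ $7.90 = $11,675.60
Total COGS = $2,512.70 + $1,430.45 + $11,675.60 = $15,618.75
Ending inventory: 222 @ $7.90 = $1,753.80
Check: goods available $17,372.55 = COGS $15,618.75 + ending $1,753.80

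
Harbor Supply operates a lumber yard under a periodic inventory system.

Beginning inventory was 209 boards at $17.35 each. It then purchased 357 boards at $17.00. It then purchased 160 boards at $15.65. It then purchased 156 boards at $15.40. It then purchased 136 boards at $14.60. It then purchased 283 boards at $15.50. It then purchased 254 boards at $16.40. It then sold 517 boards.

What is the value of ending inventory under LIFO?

Sale 1 (517) [LIFO — newest first]: 254 @ $16.40 + 263 @ $15.50 = $8,242.10
Ending inventory: 209 @ $17.35 + 357 @ $17.00 + 160 @ $15.65 + 156 @ $15.40 + 136 @ $14.60 + 20 @ $15.50 = $16,897.15
Check: goods available $25,139.25 = COGS $8,242.10 + ending $16,897.15

Ending inventory = $16,897.15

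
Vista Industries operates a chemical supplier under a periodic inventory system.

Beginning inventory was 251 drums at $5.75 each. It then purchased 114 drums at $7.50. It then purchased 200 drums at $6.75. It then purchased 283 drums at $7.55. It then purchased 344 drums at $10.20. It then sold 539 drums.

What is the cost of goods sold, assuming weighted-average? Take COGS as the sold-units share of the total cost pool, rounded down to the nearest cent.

COGS = $4,202.43

Sale 1, sell 539: 539/1192 × $9,293.70 → $4,202.43
Ending inventory (cost pool remaining) = $5,091.27
Check: goods available $9,293.70 = COGS $4,202.43 + ending $5,091.27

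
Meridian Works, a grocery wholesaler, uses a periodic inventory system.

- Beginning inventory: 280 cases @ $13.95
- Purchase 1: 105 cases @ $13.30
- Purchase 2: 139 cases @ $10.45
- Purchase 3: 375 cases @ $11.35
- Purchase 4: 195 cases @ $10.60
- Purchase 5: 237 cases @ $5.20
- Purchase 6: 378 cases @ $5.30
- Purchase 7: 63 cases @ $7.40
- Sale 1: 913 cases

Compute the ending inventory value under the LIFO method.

Ending inventory = $10,557.30

Sale 1 (913) [LIFO — newest first]: 63 @ $7.40 + 378 @ $5.30 + 237 @ $5.20 + 195 @ $10.60 + 40 @ $11.35 = $6,223.00
Ending inventory: 280 @ $13.95 + 105 @ $13.30 + 139 @ $10.45 + 335 @ $11.35 = $10,557.30
Check: goods available $16,780.30 = COGS $6,223.00 + ending $10,557.30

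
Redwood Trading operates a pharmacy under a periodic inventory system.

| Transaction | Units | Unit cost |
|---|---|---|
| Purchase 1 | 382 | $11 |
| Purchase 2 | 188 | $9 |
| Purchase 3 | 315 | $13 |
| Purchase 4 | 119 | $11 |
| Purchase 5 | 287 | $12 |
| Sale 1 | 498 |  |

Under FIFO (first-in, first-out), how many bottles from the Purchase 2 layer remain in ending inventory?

Sale 1 (498) [FIFO — oldest first]: 382 @ $11 + 116 @ $9 = $5,246
Ending inventory: 72 @ $9 + 315 @ $13 + 119 @ $11 + 287 @ $12 = $9,496

72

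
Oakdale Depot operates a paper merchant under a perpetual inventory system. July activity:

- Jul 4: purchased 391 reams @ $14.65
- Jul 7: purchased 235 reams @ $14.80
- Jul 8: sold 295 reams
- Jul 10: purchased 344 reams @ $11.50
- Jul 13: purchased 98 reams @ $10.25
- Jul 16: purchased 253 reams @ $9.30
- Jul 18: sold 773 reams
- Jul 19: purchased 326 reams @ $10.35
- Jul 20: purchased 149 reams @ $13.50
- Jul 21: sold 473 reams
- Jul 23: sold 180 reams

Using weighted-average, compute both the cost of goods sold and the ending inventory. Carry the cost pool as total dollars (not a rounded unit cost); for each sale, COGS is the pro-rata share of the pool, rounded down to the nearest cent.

After Jul 4: 391 on hand, pool $5,728.15 (≈ $14.6500 each)
After Jul 7: 626 on hand, pool $9,206.15 (≈ $14.7063 each)
Jul 8, sell 295: 295/626 × $9,206.15 → $4,338.36
After Jul 10: 675 on hand, pool $8,823.79 (≈ $13.0723 each)
After Jul 13: 773 on hand, pool $9,828.29 (≈ $12.7145 each)
After Jul 16: 1026 on hand, pool $12,181.19 (≈ $11.8725 each)
Jul 18, sell 773: 773/1026 × $12,181.19 → $9,177.44
After Jul 19: 579 on hand, pool $6,377.85 (≈ $11.0153 each)
After Jul 20: 728 on hand, pool $8,389.35 (≈ $11.5238 each)
Jul 21, sell 473: 473/728 × $8,389.35 → $5,450.77
Jul 23, sell 180: 180/255 × $2,938.58 → $2,074.29
Total COGS = $4,338.36 + $9,177.44 + $5,450.77 + $2,074.29 = $21,040.86
Ending inventory (cost pool remaining) = $864.29
Check: goods available $21,905.15 = COGS $21,040.86 + ending $864.29

COGS = $21,040.86; ending inventory = $864.29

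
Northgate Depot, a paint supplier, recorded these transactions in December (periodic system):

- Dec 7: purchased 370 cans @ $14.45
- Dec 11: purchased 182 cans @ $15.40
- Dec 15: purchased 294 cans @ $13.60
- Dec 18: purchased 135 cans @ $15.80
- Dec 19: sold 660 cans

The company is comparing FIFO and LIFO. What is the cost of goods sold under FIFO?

COGS = $9,618.10

FIFO COGS: 370 @ $14.45 + 182 @ $15.40 + 108 @ $13.60 = $9,618.10
LIFO COGS: 135 @ $15.80 + 294 @ $13.60 + 182 @ $15.40 + 49 @ $14.45 = $9,642.25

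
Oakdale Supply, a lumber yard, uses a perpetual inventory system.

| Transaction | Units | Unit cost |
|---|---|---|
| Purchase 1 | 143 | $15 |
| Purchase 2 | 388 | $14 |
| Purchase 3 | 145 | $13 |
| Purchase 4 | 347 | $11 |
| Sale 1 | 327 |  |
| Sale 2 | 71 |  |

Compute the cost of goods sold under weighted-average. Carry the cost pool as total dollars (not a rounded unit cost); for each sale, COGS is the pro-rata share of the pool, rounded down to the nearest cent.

After Purchase 1: 143 on hand, pool $2,145.00 (≈ $15.0000 each)
After Purchase 2: 531 on hand, pool $7,577.00 (≈ $14.2693 each)
After Purchase 3: 676 on hand, pool $9,462.00 (≈ $13.9970 each)
After Purchase 4: 1023 on hand, pool $13,279.00 (≈ $12.9804 each)
Sale 1, sell 327: 327/1023 × $13,279.00 → $4,244.60
Sale 2, sell 71: 71/696 × $9,034.40 → $921.61
Total COGS = $4,244.60 + $921.61 = $5,166.21
Ending inventory (cost pool remaining) = $8,112.79

COGS = $5,166.21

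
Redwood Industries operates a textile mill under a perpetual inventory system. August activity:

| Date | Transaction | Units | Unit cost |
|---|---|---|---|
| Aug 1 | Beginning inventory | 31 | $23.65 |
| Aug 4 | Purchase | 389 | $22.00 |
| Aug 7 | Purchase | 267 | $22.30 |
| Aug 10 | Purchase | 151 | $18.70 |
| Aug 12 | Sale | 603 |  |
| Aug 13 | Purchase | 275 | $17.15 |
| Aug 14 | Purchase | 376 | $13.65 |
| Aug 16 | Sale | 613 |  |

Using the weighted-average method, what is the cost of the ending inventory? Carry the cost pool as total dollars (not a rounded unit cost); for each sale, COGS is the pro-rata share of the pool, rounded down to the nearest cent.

After Aug 1: 31 on hand, pool $733.15 (≈ $23.6500 each)
After Aug 4: 420 on hand, pool $9,291.15 (≈ $22.1218 each)
After Aug 7: 687 on hand, pool $15,245.25 (≈ $22.1910 each)
After Aug 10: 838 on hand, pool $18,068.95 (≈ $21.5620 each)
Aug 12, sell 603: 603/838 × $18,068.95 → $13,001.88
After Aug 13: 510 on hand, pool $9,783.32 (≈ $19.1830 each)
After Aug 14: 886 on hand, pool $14,915.72 (≈ $16.8349 each)
Aug 16, sell 613: 613/886 × $14,915.72 → $10,319.79
Total COGS = $13,001.88 + $10,319.79 = $23,321.67
Ending inventory (cost pool remaining) = $4,595.93

Ending inventory = $4,595.93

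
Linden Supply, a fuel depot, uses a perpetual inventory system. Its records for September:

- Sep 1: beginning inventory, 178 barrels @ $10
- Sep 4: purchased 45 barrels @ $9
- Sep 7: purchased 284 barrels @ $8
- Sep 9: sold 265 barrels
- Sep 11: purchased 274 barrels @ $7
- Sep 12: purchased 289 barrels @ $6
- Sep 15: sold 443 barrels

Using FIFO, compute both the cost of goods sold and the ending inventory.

Sep 9, 265 sold [FIFO — oldest first]: 178 @ $10 + 45 @ $9 + 42 @ $8 = $2,521
Sep 15, 443 sold [FIFO — oldest first]: 242 @ $8 + 201 @ $7 = $3,343
Total COGS = $2,521 + $3,343 = $5,864
Ending inventory: 73 @ $7 + 289 @ $6 = $2,245
Check: goods available $8,109 = COGS $5,864 + ending $2,245

COGS = $5,864; ending inventory = $2,245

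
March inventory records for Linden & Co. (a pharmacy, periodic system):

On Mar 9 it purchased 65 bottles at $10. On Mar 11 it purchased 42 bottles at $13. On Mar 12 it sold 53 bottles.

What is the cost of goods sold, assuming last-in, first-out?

COGS = $656

Mar 12, 53 sold [LIFO — newest first]: 42 @ $13 + 11 @ $10 = $656
Ending inventory: 54 @ $10 = $540
Check: goods available $1,196 = COGS $656 + ending $540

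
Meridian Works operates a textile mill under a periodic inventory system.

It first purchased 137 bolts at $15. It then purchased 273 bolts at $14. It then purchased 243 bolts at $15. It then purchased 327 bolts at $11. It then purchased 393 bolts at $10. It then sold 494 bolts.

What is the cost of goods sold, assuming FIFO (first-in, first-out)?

COGS = $7,137

Sale 1 (494) [FIFO — oldest first]: 137 @ $15 + 273 @ $14 + 84 @ $15 = $7,137
Ending inventory: 159 @ $15 + 327 @ $11 + 393 @ $10 = $9,912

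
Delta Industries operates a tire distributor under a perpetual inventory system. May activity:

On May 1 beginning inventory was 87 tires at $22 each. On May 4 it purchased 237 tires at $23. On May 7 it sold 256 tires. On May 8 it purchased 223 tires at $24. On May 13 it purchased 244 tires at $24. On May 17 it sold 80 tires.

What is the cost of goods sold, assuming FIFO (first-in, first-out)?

COGS = $7,653

May 7, 256 sold [FIFO — oldest first]: 87 @ $22 + 169 @ $23 = $5,801
May 17, 80 sold [FIFO — oldest first]: 68 @ $23 + 12 @ $24 = $1,852
Total COGS = $5,801 + $1,852 = $7,653
Ending inventory: 211 @ $24 + 244 @ $24 = $10,920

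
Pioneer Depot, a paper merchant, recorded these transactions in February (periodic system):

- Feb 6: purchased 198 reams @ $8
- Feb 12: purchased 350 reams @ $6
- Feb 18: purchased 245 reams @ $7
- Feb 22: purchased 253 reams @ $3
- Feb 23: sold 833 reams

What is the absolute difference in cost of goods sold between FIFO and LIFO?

FIFO COGS: 198 @ $8 + 350 @ $6 + 245 @ $7 + 40 @ $3 = $5,519
LIFO COGS: 253 @ $3 + 245 @ $7 + 335 @ $6 = $4,484
Difference = |$5,519 − $4,484| = $1,035

$1,035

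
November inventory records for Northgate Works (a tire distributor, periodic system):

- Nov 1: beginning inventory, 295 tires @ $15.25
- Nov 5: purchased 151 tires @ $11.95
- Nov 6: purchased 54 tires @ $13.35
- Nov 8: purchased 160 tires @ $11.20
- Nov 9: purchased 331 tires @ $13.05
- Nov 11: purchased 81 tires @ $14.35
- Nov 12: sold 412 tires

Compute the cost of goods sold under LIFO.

Nov 12, 412 sold [LIFO — newest first]: 81 @ $14.35 + 331 @ $13.05 = $5,481.90
Ending inventory: 295 @ $15.25 + 151 @ $11.95 + 54 @ $13.35 + 160 @ $11.20 = $8,816.10

COGS = $5,481.90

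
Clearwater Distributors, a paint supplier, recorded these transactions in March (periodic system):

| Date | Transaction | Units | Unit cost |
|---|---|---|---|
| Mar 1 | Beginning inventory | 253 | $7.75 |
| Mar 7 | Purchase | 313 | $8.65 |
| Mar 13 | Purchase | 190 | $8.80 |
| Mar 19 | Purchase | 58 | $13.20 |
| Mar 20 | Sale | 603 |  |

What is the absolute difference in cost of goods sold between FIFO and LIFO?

$476.75

FIFO COGS: 253 @ $7.75 + 313 @ $8.65 + 37 @ $8.80 = $4,993.80
LIFO COGS: 58 @ $13.20 + 190 @ $8.80 + 313 @ $8.65 + 42 @ $7.75 = $5,470.55
Difference = |$4,993.80 − $5,470.55| = $476.75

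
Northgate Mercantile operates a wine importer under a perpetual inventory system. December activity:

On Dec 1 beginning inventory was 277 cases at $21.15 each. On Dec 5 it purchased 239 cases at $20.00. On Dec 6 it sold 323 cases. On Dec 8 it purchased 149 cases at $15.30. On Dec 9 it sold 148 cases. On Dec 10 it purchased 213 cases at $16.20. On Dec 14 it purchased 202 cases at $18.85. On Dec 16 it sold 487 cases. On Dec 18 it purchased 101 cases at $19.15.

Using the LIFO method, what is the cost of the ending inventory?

Dec 6, 323 sold [LIFO — newest first]: 239 @ $20.00 + 84 @ $21.15 = $6,556.60
Dec 9, 148 sold [LIFO — newest first]: 148 @ $15.30 = $2,264.40
Dec 16, 487 sold [LIFO — newest first]: 202 @ $18.85 + 213 @ $16.20 + 1 @ $15.30 + 71 @ $21.15 = $8,775.25
Total COGS = $6,556.60 + $2,264.40 + $8,775.25 = $17,596.25
Ending inventory: 122 @ $21.15 + 101 @ $19.15 = $4,514.45
Check: goods available $22,110.70 = COGS $17,596.25 + ending $4,514.45

Ending inventory = $4,514.45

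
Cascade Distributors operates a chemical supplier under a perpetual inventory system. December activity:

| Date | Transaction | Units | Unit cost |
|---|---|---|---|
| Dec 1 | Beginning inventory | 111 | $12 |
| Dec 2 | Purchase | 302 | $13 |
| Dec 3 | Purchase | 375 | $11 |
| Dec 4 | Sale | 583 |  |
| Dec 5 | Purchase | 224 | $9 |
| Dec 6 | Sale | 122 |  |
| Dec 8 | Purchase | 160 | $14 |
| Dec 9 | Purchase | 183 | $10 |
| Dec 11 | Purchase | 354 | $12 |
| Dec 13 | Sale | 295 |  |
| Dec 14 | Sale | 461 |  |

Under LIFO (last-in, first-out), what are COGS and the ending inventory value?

Dec 4, 583 sold [LIFO — newest first]: 375 @ $11 + 208 @ $13 = $6,829
Dec 6, 122 sold [LIFO — newest first]: 122 @ $9 = $1,098
Dec 13, 295 sold [LIFO — newest first]: 295 @ $12 = $3,540
Dec 14, 461 sold [LIFO — newest first]: 59 @ $12 + 183 @ $10 + 160 @ $14 + 59 @ $9 = $5,309
Total COGS = $6,829 + $1,098 + $3,540 + $5,309 = $16,776
Ending inventory: 111 @ $12 + 94 @ $13 + 43 @ $9 = $2,941
Check: goods available $19,717 = COGS $16,776 + ending $2,941

COGS = $16,776; ending inventory = $2,941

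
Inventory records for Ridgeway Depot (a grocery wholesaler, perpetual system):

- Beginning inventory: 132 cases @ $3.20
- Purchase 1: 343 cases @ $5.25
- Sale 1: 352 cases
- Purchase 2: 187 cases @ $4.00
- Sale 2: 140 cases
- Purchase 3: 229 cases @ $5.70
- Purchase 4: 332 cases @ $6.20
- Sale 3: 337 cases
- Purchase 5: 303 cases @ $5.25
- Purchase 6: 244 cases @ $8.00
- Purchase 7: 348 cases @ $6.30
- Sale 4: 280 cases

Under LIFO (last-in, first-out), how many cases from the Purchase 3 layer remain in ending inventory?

Sale 1 (352) [LIFO — newest first]: 343 @ $5.25 + 9 @ $3.20 = $1,829.55
Sale 2 (140) [LIFO — newest first]: 140 @ $4.00 = $560.00
Sale 3 (337) [LIFO — newest first]: 332 @ $6.20 + 5 @ $5.70 = $2,086.90
Sale 4 (280) [LIFO — newest first]: 280 @ $6.30 = $1,764.00
Total COGS = $1,829.55 + $560.00 + $2,086.90 + $1,764.00 = $6,240.45
Ending inventory: 123 @ $3.20 + 47 @ $4.00 + 224 @ $5.70 + 303 @ $5.25 + 244 @ $8.00 + 68 @ $6.30 = $5,829.55
Check: goods available $12,070.00 = COGS $6,240.45 + ending $5,829.55

224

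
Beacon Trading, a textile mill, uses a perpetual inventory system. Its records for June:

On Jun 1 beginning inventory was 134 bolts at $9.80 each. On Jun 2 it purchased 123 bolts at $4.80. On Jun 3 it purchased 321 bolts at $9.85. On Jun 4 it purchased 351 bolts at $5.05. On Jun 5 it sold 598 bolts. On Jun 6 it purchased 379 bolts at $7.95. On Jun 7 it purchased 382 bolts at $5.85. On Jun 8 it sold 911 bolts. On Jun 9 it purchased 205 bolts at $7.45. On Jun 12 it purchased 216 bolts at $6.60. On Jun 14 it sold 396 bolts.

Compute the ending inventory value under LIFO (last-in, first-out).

Jun 5, 598 sold [LIFO — newest first]: 351 @ $5.05 + 247 @ $9.85 = $4,205.50
Jun 8, 911 sold [LIFO — newest first]: 382 @ $5.85 + 379 @ $7.95 + 74 @ $9.85 + 76 @ $4.80 = $6,341.45
Jun 14, 396 sold [LIFO — newest first]: 216 @ $6.60 + 180 @ $7.45 = $2,766.60
Total COGS = $4,205.50 + $6,341.45 + $2,766.60 = $13,313.55
Ending inventory: 134 @ $9.80 + 47 @ $4.80 + 25 @ $7.45 = $1,725.05
Check: goods available $15,038.60 = COGS $13,313.55 + ending $1,725.05

Ending inventory = $1,725.05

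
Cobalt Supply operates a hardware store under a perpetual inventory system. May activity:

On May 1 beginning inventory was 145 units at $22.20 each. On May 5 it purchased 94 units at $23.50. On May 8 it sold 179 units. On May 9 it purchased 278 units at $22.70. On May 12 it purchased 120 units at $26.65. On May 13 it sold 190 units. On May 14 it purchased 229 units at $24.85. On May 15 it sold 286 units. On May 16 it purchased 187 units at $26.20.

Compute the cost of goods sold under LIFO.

May 8, 179 sold [LIFO — newest first]: 94 @ $23.50 + 85 @ $22.20 = $4,096.00
May 13, 190 sold [LIFO — newest first]: 120 @ $26.65 + 70 @ $22.70 = $4,787.00
May 15, 286 sold [LIFO — newest first]: 229 @ $24.85 + 57 @ $22.70 = $6,984.55
Total COGS = $4,096.00 + $4,787.00 + $6,984.55 = $15,867.55
Ending inventory: 60 @ $22.20 + 151 @ $22.70 + 187 @ $26.20 = $9,659.10
Check: goods available $25,526.65 = COGS $15,867.55 + ending $9,659.10

COGS = $15,867.55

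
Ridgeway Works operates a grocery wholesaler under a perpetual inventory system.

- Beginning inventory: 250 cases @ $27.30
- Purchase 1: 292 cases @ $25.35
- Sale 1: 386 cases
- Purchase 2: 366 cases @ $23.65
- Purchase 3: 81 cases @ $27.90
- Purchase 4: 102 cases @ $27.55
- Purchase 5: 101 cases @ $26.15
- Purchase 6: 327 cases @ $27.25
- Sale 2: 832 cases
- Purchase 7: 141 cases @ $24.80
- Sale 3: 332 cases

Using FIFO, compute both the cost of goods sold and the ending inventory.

Sale 1 (386) [FIFO — oldest first]: 250 @ $27.30 + 136 @ $25.35 = $10,272.60
Sale 2 (832) [FIFO — oldest first]: 156 @ $25.35 + 366 @ $23.65 + 81 @ $27.90 + 102 @ $27.55 + 101 @ $26.15 + 26 @ $27.25 = $21,030.15
Sale 3 (332) [FIFO — oldest first]: 301 @ $27.25 + 31 @ $24.80 = $8,971.05
Total COGS = $10,272.60 + $21,030.15 + $8,971.05 = $40,273.80
Ending inventory: 110 @ $24.80 = $2,728.00

COGS = $40,273.80; ending inventory = $2,728.00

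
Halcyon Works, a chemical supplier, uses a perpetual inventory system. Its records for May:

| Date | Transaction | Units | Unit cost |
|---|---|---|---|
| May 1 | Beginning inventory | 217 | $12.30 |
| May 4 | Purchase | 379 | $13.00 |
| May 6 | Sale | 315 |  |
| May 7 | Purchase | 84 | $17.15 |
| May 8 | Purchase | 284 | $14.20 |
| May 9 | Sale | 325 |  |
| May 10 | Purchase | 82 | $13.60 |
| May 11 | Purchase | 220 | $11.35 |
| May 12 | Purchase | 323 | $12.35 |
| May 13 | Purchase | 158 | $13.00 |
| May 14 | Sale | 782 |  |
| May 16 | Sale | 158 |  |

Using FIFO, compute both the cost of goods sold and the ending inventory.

May 6, 315 sold [FIFO — oldest first]: 217 @ $12.30 + 98 @ $13.00 = $3,943.10
May 9, 325 sold [FIFO — oldest first]: 281 @ $13.00 + 44 @ $17.15 = $4,407.60
May 14, 782 sold [FIFO — oldest first]: 40 @ $17.15 + 284 @ $14.20 + 82 @ $13.60 + 220 @ $11.35 + 156 @ $12.35 = $10,257.60
May 16, 158 sold [FIFO — oldest first]: 158 @ $12.35 = $1,951.30
Total COGS = $3,943.10 + $4,407.60 + $10,257.60 + $1,951.30 = $20,559.60
Ending inventory: 9 @ $12.35 + 158 @ $13.00 = $2,165.15

COGS = $20,559.60; ending inventory = $2,165.15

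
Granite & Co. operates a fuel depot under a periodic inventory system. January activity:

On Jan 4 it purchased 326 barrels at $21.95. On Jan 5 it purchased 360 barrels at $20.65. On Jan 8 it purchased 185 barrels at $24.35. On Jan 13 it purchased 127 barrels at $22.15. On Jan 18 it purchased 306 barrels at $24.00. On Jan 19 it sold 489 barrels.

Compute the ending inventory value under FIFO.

Jan 19, 489 sold [FIFO — oldest first]: 326 @ $21.95 + 163 @ $20.65 = $10,521.65
Ending inventory: 197 @ $20.65 + 185 @ $24.35 + 127 @ $22.15 + 306 @ $24.00 = $18,729.85

Ending inventory = $18,729.85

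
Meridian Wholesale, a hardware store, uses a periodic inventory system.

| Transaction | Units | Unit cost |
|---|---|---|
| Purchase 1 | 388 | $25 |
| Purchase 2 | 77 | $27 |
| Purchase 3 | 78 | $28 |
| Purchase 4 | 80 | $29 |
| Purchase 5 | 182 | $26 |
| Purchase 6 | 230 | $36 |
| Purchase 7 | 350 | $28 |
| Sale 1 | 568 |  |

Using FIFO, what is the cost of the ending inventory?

Ending inventory = $24,407

Sale 1 (568) [FIFO — oldest first]: 388 @ $25 + 77 @ $27 + 78 @ $28 + 25 @ $29 = $14,688
Ending inventory: 55 @ $29 + 182 @ $26 + 230 @ $36 + 350 @ $28 = $24,407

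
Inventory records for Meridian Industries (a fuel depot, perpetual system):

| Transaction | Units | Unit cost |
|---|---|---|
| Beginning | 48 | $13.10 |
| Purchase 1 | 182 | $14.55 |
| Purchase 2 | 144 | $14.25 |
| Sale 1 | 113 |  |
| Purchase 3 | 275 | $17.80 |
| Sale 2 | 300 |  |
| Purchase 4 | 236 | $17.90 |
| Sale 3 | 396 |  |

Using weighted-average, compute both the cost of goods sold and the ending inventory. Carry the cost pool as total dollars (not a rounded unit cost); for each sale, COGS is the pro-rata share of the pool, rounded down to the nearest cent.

After Beginning: 48 on hand, pool $628.80 (≈ $13.1000 each)
After Purchase 1: 230 on hand, pool $3,276.90 (≈ $14.2474 each)
After Purchase 2: 374 on hand, pool $5,328.90 (≈ $14.2484 each)
Sale 1, sell 113: 113/374 × $5,328.90 → $1,610.06
After Purchase 3: 536 on hand, pool $8,613.84 (≈ $16.0706 each)
Sale 2, sell 300: 300/536 × $8,613.84 → $4,821.17
After Purchase 4: 472 on hand, pool $8,017.07 (≈ $16.9853 each)
Sale 3, sell 396: 396/472 × $8,017.07 → $6,726.18
Total COGS = $1,610.06 + $4,821.17 + $6,726.18 = $13,157.41
Ending inventory (cost pool remaining) = $1,290.89
Check: goods available $14,448.30 = COGS $13,157.41 + ending $1,290.89

COGS = $13,157.41; ending inventory = $1,290.89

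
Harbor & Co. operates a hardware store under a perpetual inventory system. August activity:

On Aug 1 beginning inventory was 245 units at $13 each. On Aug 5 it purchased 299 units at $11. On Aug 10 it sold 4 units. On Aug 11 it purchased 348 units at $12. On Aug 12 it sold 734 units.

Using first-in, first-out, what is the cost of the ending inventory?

Ending inventory = $1,848

Aug 10, 4 sold [FIFO — oldest first]: 4 @ $13 = $52
Aug 12, 734 sold [FIFO — oldest first]: 241 @ $13 + 299 @ $11 + 194 @ $12 = $8,750
Total COGS = $52 + $8,750 = $8,802
Ending inventory: 154 @ $12 = $1,848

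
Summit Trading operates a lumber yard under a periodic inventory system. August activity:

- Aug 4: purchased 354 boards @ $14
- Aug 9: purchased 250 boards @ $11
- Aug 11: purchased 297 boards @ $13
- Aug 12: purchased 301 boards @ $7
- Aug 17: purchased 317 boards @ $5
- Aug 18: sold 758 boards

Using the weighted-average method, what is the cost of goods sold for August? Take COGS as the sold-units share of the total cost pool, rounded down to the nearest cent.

COGS = $7,614.43

Aug 18, sell 758: 758/1519 × $15,259.00 → $7,614.43
Ending inventory (cost pool remaining) = $7,644.57
Check: goods available $15,259.00 = COGS $7,614.43 + ending $7,644.57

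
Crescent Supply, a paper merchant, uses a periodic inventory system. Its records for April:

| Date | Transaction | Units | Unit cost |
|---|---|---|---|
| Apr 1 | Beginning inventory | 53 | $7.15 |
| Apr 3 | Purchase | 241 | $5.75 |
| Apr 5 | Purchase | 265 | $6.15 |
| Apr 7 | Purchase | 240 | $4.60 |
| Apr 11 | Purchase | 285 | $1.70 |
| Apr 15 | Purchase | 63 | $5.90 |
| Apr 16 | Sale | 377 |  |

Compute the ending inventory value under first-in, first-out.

Apr 16, 377 sold [FIFO — oldest first]: 53 @ $7.15 + 241 @ $5.75 + 83 @ $6.15 = $2,275.15
Ending inventory: 182 @ $6.15 + 240 @ $4.60 + 285 @ $1.70 + 63 @ $5.90 = $3,079.50

Ending inventory = $3,079.50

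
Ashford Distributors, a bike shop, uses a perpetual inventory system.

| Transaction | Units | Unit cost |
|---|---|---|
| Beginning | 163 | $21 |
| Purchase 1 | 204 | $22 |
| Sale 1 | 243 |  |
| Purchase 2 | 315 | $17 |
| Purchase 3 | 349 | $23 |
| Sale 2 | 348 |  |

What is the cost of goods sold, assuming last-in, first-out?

Sale 1 (243) [LIFO — newest first]: 204 @ $22 + 39 @ $21 = $5,307
Sale 2 (348) [LIFO — newest first]: 348 @ $23 = $8,004
Total COGS = $5,307 + $8,004 = $13,311
Ending inventory: 124 @ $21 + 315 @ $17 + 1 @ $23 = $7,982

COGS = $13,311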